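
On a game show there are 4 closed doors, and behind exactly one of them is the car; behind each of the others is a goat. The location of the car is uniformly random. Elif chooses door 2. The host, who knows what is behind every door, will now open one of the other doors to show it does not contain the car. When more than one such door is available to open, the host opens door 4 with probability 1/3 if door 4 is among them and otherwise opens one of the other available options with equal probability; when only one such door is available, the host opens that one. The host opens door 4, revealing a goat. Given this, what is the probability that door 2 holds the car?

1/3

Apply Bayes' rule, conditioning on where the car actually is.
If it is behind any of doors 1, 2, and 3 (prior 1/4 each): door 4 is available, opened with probability 1/3; weight (1/4)·(1/3) = 1/12 each.
If it is behind door 4 (prior 1/4): the host opened door 4, so this case is ruled out; weight (1/4)·0 = 0.
The weights sum to 1/4.
So P(the car behind door 2 | the host opened door 4) = (1/12) / (1/4) = 1/3.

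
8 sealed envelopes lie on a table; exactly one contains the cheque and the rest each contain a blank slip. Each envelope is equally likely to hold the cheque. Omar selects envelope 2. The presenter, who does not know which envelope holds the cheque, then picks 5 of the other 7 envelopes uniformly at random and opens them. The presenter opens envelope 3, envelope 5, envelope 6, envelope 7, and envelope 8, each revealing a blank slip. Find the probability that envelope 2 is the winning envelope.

Consider each possible location of the cheque in turn.
If it is in any of envelopes 1, 2, and 4 (prior 1/8 each): the presenter picks exactly this set with probability 1/21 regardless, and none is the prize; weight (1/8)·(1/21) = 1/168 each.
If it is in any of envelopes 3, 5, 6, 7, and 8 (prior 1/8 each): that envelope was opened and seen not to hold the prize — ruled out; weight (1/8)·0 = 0 each.
The weights sum to 1/56.
So P(the cheque in envelope 2 | the presenter opened envelope 3, envelope 5, envelope 6, envelope 7, and envelope 8) = (1/168) / (1/56) = 1/3.

1/3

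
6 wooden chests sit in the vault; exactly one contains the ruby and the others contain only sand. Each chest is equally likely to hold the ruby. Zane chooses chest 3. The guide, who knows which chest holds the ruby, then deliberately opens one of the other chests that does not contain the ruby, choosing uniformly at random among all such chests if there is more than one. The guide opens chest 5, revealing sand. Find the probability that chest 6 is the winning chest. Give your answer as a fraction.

5/24

Apply Bayes' rule, conditioning on where the ruby actually is.
If it is in any of chests 1, 2, 4, and 6 (prior 1/6 each): the guide has 4 equally likely choices, so probability 1/4; weight (1/6)·(1/4) = 1/24 each.
If it is in chest 3 (prior 1/6): the guide has 5 equally likely choices, so probability 1/5; weight (1/6)·(1/5) = 1/30.
If it is in chest 5 (prior 1/6): the guide opened chest 5, so this case is ruled out; weight (1/6)·0 = 0.
The weights sum to 1/5.
So P(the ruby in chest 6 | the guide opened chest 5) = (1/24) / (1/5) = 5/24.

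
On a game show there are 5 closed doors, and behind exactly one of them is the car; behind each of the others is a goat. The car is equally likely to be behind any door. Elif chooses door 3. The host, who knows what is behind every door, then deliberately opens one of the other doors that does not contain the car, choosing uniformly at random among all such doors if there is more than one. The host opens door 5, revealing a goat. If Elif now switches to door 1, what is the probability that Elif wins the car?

Apply Bayes' rule, conditioning on where the car actually is.
If it is behind any of doors 1, 2, and 4 (prior 1/5 each): the host has 3 equally likely choices, so probability 1/3; weight (1/5)·(1/3) = 1/15 each.
If it is behind door 3 (prior 1/5): the host has 4 equally likely choices, so probability 1/4; weight (1/5)·(1/4) = 1/20.
If it is behind door 5 (prior 1/5): the host opened door 5, so this case is ruled out; weight (1/5)·0 = 0.
The weights sum to 1/4.
So P(the car behind door 1 | the host opened door 5) = (1/15) / (1/4) = 4/15.

4/15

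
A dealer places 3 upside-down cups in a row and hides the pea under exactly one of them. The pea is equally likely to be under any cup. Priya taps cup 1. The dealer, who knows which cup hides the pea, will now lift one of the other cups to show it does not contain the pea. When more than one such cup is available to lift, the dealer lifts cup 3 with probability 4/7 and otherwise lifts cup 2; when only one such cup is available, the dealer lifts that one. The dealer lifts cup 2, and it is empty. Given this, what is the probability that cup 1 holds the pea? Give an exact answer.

3/10

Consider each possible location of the pea in turn.
If it is under cup 1 (prior 1/3): cup 3 is available but not opened, probability 3/7; weight (1/3)·(3/7) = 1/7.
If it is under cup 2 (prior 1/3): the dealer opened cup 2, so this case is ruled out; weight (1/3)·0 = 0.
If it is under cup 3 (prior 1/3): only cup 2 is available, probability 1; weight (1/3)·1 = 1/3.
The weights sum to 10/21.
So P(the pea under cup 1 | the dealer opened cup 2) = (1/7) / (10/21) = 3/10.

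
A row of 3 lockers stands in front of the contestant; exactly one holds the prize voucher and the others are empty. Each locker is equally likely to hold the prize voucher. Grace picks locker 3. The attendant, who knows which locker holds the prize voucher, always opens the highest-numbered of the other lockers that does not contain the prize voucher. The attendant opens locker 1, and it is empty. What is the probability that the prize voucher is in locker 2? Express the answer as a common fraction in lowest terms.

1

Apply Bayes' rule, conditioning on where the prize voucher actually is.
If it is in locker 1 (prior 1/3): the attendant opened locker 1, so this case is ruled out; weight (1/3)·0 = 0.
If it is in locker 2 (prior 1/3): locker 1 is the highest-numbered option available, probability 1; weight (1/3)·1 = 1/3.
If it is in locker 3 (prior 1/3): the attendant would have opened locker 2 instead, probability 0; weight (1/3)·0 = 0.
The weights sum to 1/3.
So P(the prize voucher in locker 2 | the attendant opened locker 1) = (1/3) / (1/3) = 1.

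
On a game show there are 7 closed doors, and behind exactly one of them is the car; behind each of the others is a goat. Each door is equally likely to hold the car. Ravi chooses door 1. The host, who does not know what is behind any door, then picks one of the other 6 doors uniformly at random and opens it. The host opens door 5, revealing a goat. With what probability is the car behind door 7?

1/6

Consider each possible location of the car in turn.
If it is behind any of doors 1, 2, 3, 4, 6, and 7 (prior 1/7 each): the host picks door 5 with probability 1/6 regardless, and it is not the prize; weight (1/7)·(1/6) = 1/42 each.
If it is behind door 5 (prior 1/7): the host opened door 5, so this case is ruled out; weight (1/7)·0 = 0.
The weights sum to 1/7.
So P(the car behind door 7 | the host opened door 5) = (1/42) / (1/7) = 1/6.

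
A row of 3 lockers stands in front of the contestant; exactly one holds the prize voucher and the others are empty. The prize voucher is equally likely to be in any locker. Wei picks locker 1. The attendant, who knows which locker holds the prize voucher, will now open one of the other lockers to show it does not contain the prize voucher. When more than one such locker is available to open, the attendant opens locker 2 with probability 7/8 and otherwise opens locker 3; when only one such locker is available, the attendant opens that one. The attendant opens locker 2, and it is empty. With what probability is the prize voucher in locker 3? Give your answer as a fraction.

8/15

Consider each possible location of the prize voucher in turn.
If it is in locker 1 (prior 1/3): locker 2 is available, opened with probability 7/8; weight (1/3)·(7/8) = 7/24.
If it is in locker 2 (prior 1/3): the attendant opened locker 2, so this case is ruled out; weight (1/3)·0 = 0.
If it is in locker 3 (prior 1/3): only locker 2 is available, probability 1; weight (1/3)·1 = 1/3.
The weights sum to 5/8.
So P(the prize voucher in locker 3 | the attendant opened locker 2) = (1/3) / (5/8) = 8/15.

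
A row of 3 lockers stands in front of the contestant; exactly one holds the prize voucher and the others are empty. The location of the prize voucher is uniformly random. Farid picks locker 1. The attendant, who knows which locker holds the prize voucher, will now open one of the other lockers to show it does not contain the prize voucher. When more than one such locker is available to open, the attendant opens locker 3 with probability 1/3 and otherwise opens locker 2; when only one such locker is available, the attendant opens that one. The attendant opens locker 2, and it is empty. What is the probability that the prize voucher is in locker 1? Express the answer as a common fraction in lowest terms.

Condition on the true location of the prize voucher.
If it is in locker 1 (prior 1/3): locker 3 is available but not opened, probability 2/3; weight (1/3)·(2/3) = 2/9.
If it is in locker 2 (prior 1/3): the attendant opened locker 2, so this case is ruled out; weight (1/3)·0 = 0.
If it is in locker 3 (prior 1/3): only locker 2 is available, probability 1; weight (1/3)·1 = 1/3.
The weights sum to 5/9.
So P(the prize voucher in locker 1 | the attendant opened locker 2) = (2/9) / (5/9) = 2/5.

2/5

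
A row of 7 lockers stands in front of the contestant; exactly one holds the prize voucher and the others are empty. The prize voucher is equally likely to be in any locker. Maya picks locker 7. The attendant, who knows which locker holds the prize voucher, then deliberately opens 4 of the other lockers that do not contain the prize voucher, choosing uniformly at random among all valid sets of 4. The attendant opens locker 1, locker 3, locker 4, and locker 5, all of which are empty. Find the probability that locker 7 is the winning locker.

Condition on the true location of the prize voucher.
If it is in any of lockers 1, 3, 4, and 5 (prior 1/7 each): that locker was opened and seen not to hold the prize — ruled out; weight (1/7)·0 = 0 each.
If it is in either of lockers 2 and 6 (prior 1/7 each): the attendant has 5 equally likely choices, so probability 1/5; weight (1/7)·(1/5) = 1/35 each.
If it is in locker 7 (prior 1/7): the attendant has 15 equally likely choices, so probability 1/15; weight (1/7)·(1/15) = 1/105.
The weights sum to 1/15.
So P(the prize voucher in locker 7 | the attendant opened locker 1, locker 3, locker 4, and locker 5) = (1/105) / (1/15) = 1/7.

1/7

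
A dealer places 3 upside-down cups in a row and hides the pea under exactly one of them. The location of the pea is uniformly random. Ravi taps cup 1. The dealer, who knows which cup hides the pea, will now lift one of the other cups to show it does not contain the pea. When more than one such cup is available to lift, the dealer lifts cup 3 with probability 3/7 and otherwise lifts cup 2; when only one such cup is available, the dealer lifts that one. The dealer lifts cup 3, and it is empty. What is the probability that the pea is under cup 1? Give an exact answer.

3/10

Condition on the true location of the pea.
If it is under cup 1 (prior 1/3): cup 3 is available, opened with probability 3/7; weight (1/3)·(3/7) = 1/7.
If it is under cup 2 (prior 1/3): only cup 3 is available, probability 1; weight (1/3)·1 = 1/3.
If it is under cup 3 (prior 1/3): the dealer opened cup 3, so this case is ruled out; weight (1/3)·0 = 0.
The weights sum to 10/21.
So P(the pea under cup 1 | the dealer opened cup 3) = (1/7) / (10/21) = 3/10.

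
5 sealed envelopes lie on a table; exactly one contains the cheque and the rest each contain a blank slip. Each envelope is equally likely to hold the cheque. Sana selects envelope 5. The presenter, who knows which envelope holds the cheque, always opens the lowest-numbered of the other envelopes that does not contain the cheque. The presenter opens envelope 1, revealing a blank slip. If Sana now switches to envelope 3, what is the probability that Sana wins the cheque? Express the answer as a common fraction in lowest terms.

Condition on the true location of the cheque.
If it is in envelope 1 (prior 1/5): the presenter opened envelope 1, so this case is ruled out; weight (1/5)·0 = 0.
If it is in any of envelopes 2, 3, 4, and 5 (prior 1/5 each): envelope 1 is the lowest-numbered option available, probability 1; weight (1/5)·1 = 1/5 each.
The weights sum to 4/5.
So P(the cheque in envelope 3 | the presenter opened envelope 1) = (1/5) / (4/5) = 1/4.

1/4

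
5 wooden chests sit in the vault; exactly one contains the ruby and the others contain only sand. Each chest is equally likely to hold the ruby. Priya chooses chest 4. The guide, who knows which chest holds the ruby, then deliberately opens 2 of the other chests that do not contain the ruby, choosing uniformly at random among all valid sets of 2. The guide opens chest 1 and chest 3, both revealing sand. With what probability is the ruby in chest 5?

2/5

Consider each possible location of the ruby in turn.
If it is in either of chests 1 and 3 (prior 1/5 each): that chest was opened and seen not to hold the prize — ruled out; weight (1/5)·0 = 0 each.
If it is in either of chests 2 and 5 (prior 1/5 each): the guide has 3 equally likely choices, so probability 1/3; weight (1/5)·(1/3) = 1/15 each.
If it is in chest 4 (prior 1/5): the guide has 6 equally likely choices, so probability 1/6; weight (1/5)·(1/6) = 1/30.
The weights sum to 1/6.
So P(the ruby in chest 5 | the guide opened chest 1 and chest 3) = (1/15) / (1/6) = 2/5.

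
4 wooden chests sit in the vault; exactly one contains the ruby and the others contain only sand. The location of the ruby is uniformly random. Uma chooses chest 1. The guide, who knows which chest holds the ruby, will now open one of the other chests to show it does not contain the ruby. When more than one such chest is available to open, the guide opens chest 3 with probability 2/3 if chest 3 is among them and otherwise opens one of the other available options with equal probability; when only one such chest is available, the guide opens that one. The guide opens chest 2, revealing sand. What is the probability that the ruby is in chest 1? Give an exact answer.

1/6

Consider each possible location of the ruby in turn.
If it is in chest 1 (prior 1/4): chest 3 is available but not opened; chest 2 gets probability (1 − 2/3)/2 = 1/6; weight (1/4)·(1/6) = 1/24.
If it is in chest 2 (prior 1/4): the guide opened chest 2, so this case is ruled out; weight (1/4)·0 = 0.
If it is in chest 3 (prior 1/4): chest 3 holds the prize so is unavailable; the guide chooses uniformly among the 2 others, probability 1/2; weight (1/4)·(1/2) = 1/8.
If it is in chest 4 (prior 1/4): chest 3 is available but not opened, probability 1/3; weight (1/4)·(1/3) = 1/12.
The weights sum to 1/4.
So P(the ruby in chest 1 | the guide opened chest 2) = (1/24) / (1/4) = 1/6.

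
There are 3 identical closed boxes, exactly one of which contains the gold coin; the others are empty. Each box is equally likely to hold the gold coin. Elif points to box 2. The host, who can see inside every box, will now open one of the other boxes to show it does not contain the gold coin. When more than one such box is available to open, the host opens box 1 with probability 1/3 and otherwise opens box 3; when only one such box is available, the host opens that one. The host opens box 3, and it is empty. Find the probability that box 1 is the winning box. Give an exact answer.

3/5

Condition on the true location of the gold coin.
If it is in box 1 (prior 1/3): only box 3 is available, probability 1; weight (1/3)·1 = 1/3.
If it is in box 2 (prior 1/3): box 1 is available but not opened, probability 2/3; weight (1/3)·(2/3) = 2/9.
If it is in box 3 (prior 1/3): the host opened box 3, so this case is ruled out; weight (1/3)·0 = 0.
The weights sum to 5/9.
So P(the gold coin in box 1 | the host opened box 3) = (1/3) / (5/9) = 3/5.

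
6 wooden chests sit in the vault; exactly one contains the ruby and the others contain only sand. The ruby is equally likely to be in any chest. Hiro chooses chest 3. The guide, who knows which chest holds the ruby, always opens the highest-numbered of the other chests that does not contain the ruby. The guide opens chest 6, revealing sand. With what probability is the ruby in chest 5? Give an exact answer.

Condition on the true location of the ruby.
If it is in any of chests 1, 2, 3, 4, and 5 (prior 1/6 each): chest 6 is the highest-numbered option available, probability 1; weight (1/6)·1 = 1/6 each.
If it is in chest 6 (prior 1/6): the guide opened chest 6, so this case is ruled out; weight (1/6)·0 = 0.
The weights sum to 5/6.
So P(the ruby in chest 5 | the guide opened chest 6) = (1/6) / (5/6) = 1/5.

1/5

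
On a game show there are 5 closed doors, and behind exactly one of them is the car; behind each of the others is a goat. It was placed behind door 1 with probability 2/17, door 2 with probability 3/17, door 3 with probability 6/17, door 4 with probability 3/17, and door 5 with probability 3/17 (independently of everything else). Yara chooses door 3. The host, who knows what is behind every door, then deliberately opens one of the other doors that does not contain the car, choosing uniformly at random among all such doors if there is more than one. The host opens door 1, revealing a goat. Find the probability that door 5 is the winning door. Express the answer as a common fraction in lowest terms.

Condition on the true location of the car.
If it is behind door 1 (prior 2/17): the host opened door 1, so this case is ruled out; weight (2/17)·0 = 0.
If it is behind any of doors 2, 4, and 5 (prior 3/17 each): the host has 3 equally likely choices, so probability 1/3; weight (3/17)·(1/3) = 1/17 each.
If it is behind door 3 (prior 6/17): the host has 4 equally likely choices, so probability 1/4; weight (6/17)·(1/4) = 3/34.
The weights sum to 9/34.
So P(the car behind door 5 | the host opened door 1) = (1/17) / (9/34) = 2/9.

2/9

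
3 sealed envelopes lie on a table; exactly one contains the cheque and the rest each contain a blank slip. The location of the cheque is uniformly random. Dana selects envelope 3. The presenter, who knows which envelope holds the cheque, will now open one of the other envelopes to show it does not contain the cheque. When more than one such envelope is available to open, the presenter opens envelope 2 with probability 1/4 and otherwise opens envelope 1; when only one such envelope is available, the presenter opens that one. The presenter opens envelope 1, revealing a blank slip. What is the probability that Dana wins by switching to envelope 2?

4/7

Condition on the true location of the cheque.
If it is in envelope 1 (prior 1/3): the presenter opened envelope 1, so this case is ruled out; weight (1/3)·0 = 0.
If it is in envelope 2 (prior 1/3): only envelope 1 is available, probability 1; weight (1/3)·1 = 1/3.
If it is in envelope 3 (prior 1/3): envelope 2 is available but not opened, probability 3/4; weight (1/3)·(3/4) = 1/4.
The weights sum to 7/12.
So P(the cheque in envelope 2 | the presenter opened envelope 1) = (1/3) / (7/12) = 4/7.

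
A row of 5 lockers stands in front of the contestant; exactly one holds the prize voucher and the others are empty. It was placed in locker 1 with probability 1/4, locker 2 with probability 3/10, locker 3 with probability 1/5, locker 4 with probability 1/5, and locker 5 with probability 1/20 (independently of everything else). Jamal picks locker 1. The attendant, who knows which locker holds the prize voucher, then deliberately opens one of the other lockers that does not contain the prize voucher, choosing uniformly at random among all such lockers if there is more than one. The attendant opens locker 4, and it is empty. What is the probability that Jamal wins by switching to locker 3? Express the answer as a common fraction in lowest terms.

16/59

Condition on the true location of the prize voucher.
If it is in locker 1 (prior 1/4): the attendant has 4 equally likely choices, so probability 1/4; weight (1/4)·(1/4) = 1/16.
If it is in locker 2 (prior 3/10): the attendant has 3 equally likely choices, so probability 1/3; weight (3/10)·(1/3) = 1/10.
If it is in locker 3 (prior 1/5): the attendant has 3 equally likely choices, so probability 1/3; weight (1/5)·(1/3) = 1/15.
If it is in locker 4 (prior 1/5): the attendant opened locker 4, so this case is ruled out; weight (1/5)·0 = 0.
If it is in locker 5 (prior 1/20): the attendant has 3 equally likely choices, so probability 1/3; weight (1/20)·(1/3) = 1/60.
The weights sum to 59/240.
So P(the prize voucher in locker 3 | the attendant opened locker 4) = (1/15) / (59/240) = 16/59.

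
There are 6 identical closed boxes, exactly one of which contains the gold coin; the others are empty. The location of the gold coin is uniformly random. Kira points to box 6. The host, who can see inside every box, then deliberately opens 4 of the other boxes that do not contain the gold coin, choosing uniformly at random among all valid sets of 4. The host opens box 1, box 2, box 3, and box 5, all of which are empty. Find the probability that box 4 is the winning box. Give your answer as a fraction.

Consider each possible location of the gold coin in turn.
If it is in any of boxes 1, 2, 3, and 5 (prior 1/6 each): that box was opened and seen not to hold the prize — ruled out; weight (1/6)·0 = 0 each.
If it is in box 4 (prior 1/6): the host has no choice, probability 1; weight (1/6)·1 = 1/6.
If it is in box 6 (prior 1/6): the host has 5 equally likely choices, so probability 1/5; weight (1/6)·(1/5) = 1/30.
The weights sum to 1/5.
So P(the gold coin in box 4 | the host opened box 1, box 2, box 3, and box 5) = (1/6) / (1/5) = 5/6.

5/6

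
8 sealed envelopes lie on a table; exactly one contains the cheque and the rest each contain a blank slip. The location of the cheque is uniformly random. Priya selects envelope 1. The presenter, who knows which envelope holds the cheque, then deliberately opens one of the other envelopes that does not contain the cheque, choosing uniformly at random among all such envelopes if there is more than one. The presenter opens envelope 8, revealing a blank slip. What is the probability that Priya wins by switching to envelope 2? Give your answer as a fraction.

Consider each possible location of the cheque in turn.
If it is in envelope 1 (prior 1/8): the presenter has 7 equally likely choices, so probability 1/7; weight (1/8)·(1/7) = 1/56.
If it is in any of envelopes 2, 3, 4, 5, 6, and 7 (prior 1/8 each): the presenter has 6 equally likely choices, so probability 1/6; weight (1/8)·(1/6) = 1/48 each.
If it is in envelope 8 (prior 1/8): the presenter opened envelope 8, so this case is ruled out; weight (1/8)·0 = 0.
The weights sum to 1/7.
So P(the cheque in envelope 2 | the presenter opened envelope 8) = (1/48) / (1/7) = 7/48.

7/48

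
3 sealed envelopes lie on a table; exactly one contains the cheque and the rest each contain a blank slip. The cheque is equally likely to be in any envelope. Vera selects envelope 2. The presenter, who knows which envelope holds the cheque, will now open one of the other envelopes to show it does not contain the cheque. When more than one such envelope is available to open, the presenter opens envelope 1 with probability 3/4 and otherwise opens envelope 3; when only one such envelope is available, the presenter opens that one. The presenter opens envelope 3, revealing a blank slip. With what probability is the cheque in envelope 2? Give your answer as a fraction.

Consider each possible location of the cheque in turn.
If it is in envelope 1 (prior 1/3): only envelope 3 is available, probability 1; weight (1/3)·1 = 1/3.
If it is in envelope 2 (prior 1/3): envelope 1 is available but not opened, probability 1/4; weight (1/3)·(1/4) = 1/12.
If it is in envelope 3 (prior 1/3): the presenter opened envelope 3, so this case is ruled out; weight (1/3)·0 = 0.
The weights sum to 5/12.
So P(the cheque in envelope 2 | the presenter opened envelope 3) = (1/12) / (5/12) = 1/5.

1/5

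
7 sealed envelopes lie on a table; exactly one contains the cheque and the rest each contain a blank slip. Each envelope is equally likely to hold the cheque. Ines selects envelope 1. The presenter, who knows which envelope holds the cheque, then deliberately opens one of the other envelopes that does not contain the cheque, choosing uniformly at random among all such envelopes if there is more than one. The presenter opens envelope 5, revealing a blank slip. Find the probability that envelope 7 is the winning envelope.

6/35

Consider each possible location of the cheque in turn.
If it is in envelope 1 (prior 1/7): the presenter has 6 equally likely choices, so probability 1/6; weight (1/7)·(1/6) = 1/42.
If it is in any of envelopes 2, 3, 4, 6, and 7 (prior 1/7 each): the presenter has 5 equally likely choices, so probability 1/5; weight (1/7)·(1/5) = 1/35 each.
If it is in envelope 5 (prior 1/7): the presenter opened envelope 5, so this case is ruled out; weight (1/7)·0 = 0.
The weights sum to 1/6.
So P(the cheque in envelope 7 | the presenter opened envelope 5) = (1/35) / (1/6) = 6/35.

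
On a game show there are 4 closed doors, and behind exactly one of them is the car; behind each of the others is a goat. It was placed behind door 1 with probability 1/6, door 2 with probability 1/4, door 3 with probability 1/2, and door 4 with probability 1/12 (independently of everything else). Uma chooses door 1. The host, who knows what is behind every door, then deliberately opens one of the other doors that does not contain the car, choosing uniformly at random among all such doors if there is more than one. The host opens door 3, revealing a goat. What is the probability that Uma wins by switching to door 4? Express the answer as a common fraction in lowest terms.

Consider each possible location of the car in turn.
If it is behind door 1 (prior 1/6): the host has 3 equally likely choices, so probability 1/3; weight (1/6)·(1/3) = 1/18.
If it is behind door 2 (prior 1/4): the host has 2 equally likely choices, so probability 1/2; weight (1/4)·(1/2) = 1/8.
If it is behind door 3 (prior 1/2): the host opened door 3, so this case is ruled out; weight (1/2)·0 = 0.
If it is behind door 4 (prior 1/12): the host has 2 equally likely choices, so probability 1/2; weight (1/12)·(1/2) = 1/24.
The weights sum to 2/9.
So P(the car behind door 4 | the host opened door 3) = (1/24) / (2/9) = 3/16.

3/16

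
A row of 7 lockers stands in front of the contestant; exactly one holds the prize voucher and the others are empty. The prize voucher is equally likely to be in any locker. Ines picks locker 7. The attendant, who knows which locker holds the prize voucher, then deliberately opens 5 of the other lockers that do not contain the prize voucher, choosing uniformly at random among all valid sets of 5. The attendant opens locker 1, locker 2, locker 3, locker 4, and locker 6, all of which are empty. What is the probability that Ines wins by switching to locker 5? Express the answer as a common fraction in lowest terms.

6/7

Condition on the true location of the prize voucher.
If it is in any of lockers 1, 2, 3, 4, and 6 (prior 1/7 each): that locker was opened and seen not to hold the prize — ruled out; weight (1/7)·0 = 0 each.
If it is in locker 5 (prior 1/7): the attendant has no choice, probability 1; weight (1/7)·1 = 1/7.
If it is in locker 7 (prior 1/7): the attendant has 6 equally likely choices, so probability 1/6; weight (1/7)·(1/6) = 1/42.
The weights sum to 1/6.
So P(the prize voucher in locker 5 | the attendant opened locker 1, locker 2, locker 3, locker 4, and locker 6) = (1/7) / (1/6) = 6/7.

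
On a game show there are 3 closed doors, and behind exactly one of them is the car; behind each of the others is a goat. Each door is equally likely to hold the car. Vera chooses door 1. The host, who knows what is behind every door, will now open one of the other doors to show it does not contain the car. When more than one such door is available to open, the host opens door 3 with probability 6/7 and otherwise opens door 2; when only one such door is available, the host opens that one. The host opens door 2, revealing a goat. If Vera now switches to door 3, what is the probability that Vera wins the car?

7/8

Apply Bayes' rule, conditioning on where the car actually is.
If it is behind door 1 (prior 1/3): door 3 is available but not opened, probability 1/7; weight (1/3)·(1/7) = 1/21.
If it is behind door 2 (prior 1/3): the host opened door 2, so this case is ruled out; weight (1/3)·0 = 0.
If it is behind door 3 (prior 1/3): only door 2 is available, probability 1; weight (1/3)·1 = 1/3.
The weights sum to 8/21.
So P(the car behind door 3 | the host opened door 2) = (1/3) / (8/21) = 7/8.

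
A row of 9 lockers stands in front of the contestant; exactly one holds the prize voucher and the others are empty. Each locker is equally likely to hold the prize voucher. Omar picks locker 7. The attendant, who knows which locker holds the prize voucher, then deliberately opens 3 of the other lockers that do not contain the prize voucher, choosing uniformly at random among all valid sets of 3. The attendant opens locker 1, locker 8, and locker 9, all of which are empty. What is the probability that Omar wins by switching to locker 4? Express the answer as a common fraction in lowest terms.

Condition on the true location of the prize voucher.
If it is in any of lockers 1, 8, and 9 (prior 1/9 each): that locker was opened and seen not to hold the prize — ruled out; weight (1/9)·0 = 0 each.
If it is in any of lockers 2, 3, 4, 5, and 6 (prior 1/9 each): the attendant has 35 equally likely choices, so probability 1/35; weight (1/9)·(1/35) = 1/315 each.
If it is in locker 7 (prior 1/9): the attendant has 56 equally likely choices, so probability 1/56; weight (1/9)·(1/56) = 1/504.
The weights sum to 1/56.
So P(the prize voucher in locker 4 | the attendant opened locker 1, locker 8, and locker 9) = (1/315) / (1/56) = 8/45.

8/45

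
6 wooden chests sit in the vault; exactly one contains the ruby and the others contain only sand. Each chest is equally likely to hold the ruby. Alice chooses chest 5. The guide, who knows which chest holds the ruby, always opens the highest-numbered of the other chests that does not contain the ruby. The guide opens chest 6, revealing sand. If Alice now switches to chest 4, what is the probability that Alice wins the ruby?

Condition on the true location of the ruby.
If it is in any of chests 1, 2, 3, 4, and 5 (prior 1/6 each): chest 6 is the highest-numbered option available, probability 1; weight (1/6)·1 = 1/6 each.
If it is in chest 6 (prior 1/6): the guide opened chest 6, so this case is ruled out; weight (1/6)·0 = 0.
The weights sum to 5/6.
So P(the ruby in chest 4 | the guide opened chest 6) = (1/6) / (5/6) = 1/5.

1/5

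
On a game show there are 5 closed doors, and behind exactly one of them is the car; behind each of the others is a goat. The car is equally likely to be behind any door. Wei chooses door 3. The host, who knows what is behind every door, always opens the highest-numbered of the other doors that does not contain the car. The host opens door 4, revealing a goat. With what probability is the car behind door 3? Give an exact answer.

0

Apply Bayes' rule, conditioning on where the car actually is.
If it is behind any of doors 1, 2, and 3 (prior 1/5 each): the host would have opened door 5 instead, probability 0; weight (1/5)·0 = 0 each.
If it is behind door 4 (prior 1/5): the host opened door 4, so this case is ruled out; weight (1/5)·0 = 0.
If it is behind door 5 (prior 1/5): door 4 is the highest-numbered option available, probability 1; weight (1/5)·1 = 1/5.
The weights sum to 1/5.
So P(the car behind door 3 | the host opened door 4) = 0 / (1/5) = 0.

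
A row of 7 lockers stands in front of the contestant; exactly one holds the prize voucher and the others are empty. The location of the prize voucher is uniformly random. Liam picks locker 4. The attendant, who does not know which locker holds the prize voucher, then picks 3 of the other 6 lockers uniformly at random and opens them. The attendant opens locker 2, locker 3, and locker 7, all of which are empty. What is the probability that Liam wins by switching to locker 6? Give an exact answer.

1/4

Apply Bayes' rule, conditioning on where the prize voucher actually is.
If it is in any of lockers 1, 4, 5, and 6 (prior 1/7 each): the attendant picks exactly this set with probability 1/20 regardless, and none is the prize; weight (1/7)·(1/20) = 1/140 each.
If it is in any of lockers 2, 3, and 7 (prior 1/7 each): that locker was opened and seen not to hold the prize — ruled out; weight (1/7)·0 = 0 each.
The weights sum to 1/35.
So P(the prize voucher in locker 6 | the attendant opened locker 2, locker 3, and locker 7) = (1/140) / (1/35) = 1/4.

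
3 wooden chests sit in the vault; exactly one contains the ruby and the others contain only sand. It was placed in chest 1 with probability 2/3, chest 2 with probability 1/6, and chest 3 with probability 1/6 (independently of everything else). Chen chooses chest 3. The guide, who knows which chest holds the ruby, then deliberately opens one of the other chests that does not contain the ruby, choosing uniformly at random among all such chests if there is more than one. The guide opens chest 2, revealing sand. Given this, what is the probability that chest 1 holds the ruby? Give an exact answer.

8/9

Consider each possible location of the ruby in turn.
If it is in chest 1 (prior 2/3): the guide has no choice, probability 1; weight (2/3)·1 = 2/3.
If it is in chest 2 (prior 1/6): the guide opened chest 2, so this case is ruled out; weight (1/6)·0 = 0.
If it is in chest 3 (prior 1/6): the guide has 2 equally likely choices, so probability 1/2; weight (1/6)·(1/2) = 1/12.
The weights sum to 3/4.
So P(the ruby in chest 1 | the guide opened chest 2) = (2/3) / (3/4) = 8/9.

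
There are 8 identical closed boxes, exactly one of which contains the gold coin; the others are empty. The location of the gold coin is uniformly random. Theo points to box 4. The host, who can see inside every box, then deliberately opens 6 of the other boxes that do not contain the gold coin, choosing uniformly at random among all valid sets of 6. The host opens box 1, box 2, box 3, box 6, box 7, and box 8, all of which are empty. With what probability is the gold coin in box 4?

Condition on the true location of the gold coin.
If it is in any of boxes 1, 2, 3, 6, 7, and 8 (prior 1/8 each): that box was opened and seen not to hold the prize — ruled out; weight (1/8)·0 = 0 each.
If it is in box 4 (prior 1/8): the host has 7 equally likely choices, so probability 1/7; weight (1/8)·(1/7) = 1/56.
If it is in box 5 (prior 1/8): the host has no choice, probability 1; weight (1/8)·1 = 1/8.
The weights sum to 1/7.
So P(the gold coin in box 4 | the host opened box 1, box 2, box 3, box 6, box 7, and box 8) = (1/56) / (1/7) = 1/8.

1/8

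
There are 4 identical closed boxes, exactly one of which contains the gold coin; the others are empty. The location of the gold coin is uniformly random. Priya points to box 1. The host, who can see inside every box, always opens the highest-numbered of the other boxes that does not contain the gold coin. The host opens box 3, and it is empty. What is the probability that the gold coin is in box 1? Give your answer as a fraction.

0

Condition on the true location of the gold coin.
If it is in either of boxes 1 and 2 (prior 1/4 each): the host would have opened box 4 instead, probability 0; weight (1/4)·0 = 0 each.
If it is in box 3 (prior 1/4): the host opened box 3, so this case is ruled out; weight (1/4)·0 = 0.
If it is in box 4 (prior 1/4): box 3 is the highest-numbered option available, probability 1; weight (1/4)·1 = 1/4.
The weights sum to 1/4.
So P(the gold coin in box 1 | the host opened box 3) = 0 / (1/4) = 0.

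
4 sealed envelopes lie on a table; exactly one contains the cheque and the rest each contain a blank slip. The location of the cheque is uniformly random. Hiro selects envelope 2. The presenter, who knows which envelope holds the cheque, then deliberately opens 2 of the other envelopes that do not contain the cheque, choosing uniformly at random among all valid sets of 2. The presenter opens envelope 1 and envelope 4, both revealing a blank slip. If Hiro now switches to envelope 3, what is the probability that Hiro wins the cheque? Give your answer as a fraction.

Condition on the true location of the cheque.
If it is in either of envelopes 1 and 4 (prior 1/4 each): that envelope was opened and seen not to hold the prize — ruled out; weight (1/4)·0 = 0 each.
If it is in envelope 2 (prior 1/4): the presenter has 3 equally likely choices, so probability 1/3; weight (1/4)·(1/3) = 1/12.
If it is in envelope 3 (prior 1/4): the presenter has no choice, probability 1; weight (1/4)·1 = 1/4.
The weights sum to 1/3.
So P(the cheque in envelope 3 | the presenter opened envelope 1 and envelope 4) = (1/4) / (1/3) = 3/4.

3/4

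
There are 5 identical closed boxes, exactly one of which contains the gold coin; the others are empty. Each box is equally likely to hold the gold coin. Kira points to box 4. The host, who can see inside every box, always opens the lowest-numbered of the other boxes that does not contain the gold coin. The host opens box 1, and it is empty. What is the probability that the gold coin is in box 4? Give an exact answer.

1/4

Condition on the true location of the gold coin.
If it is in box 1 (prior 1/5): the host opened box 1, so this case is ruled out; weight (1/5)·0 = 0.
If it is in any of boxes 2, 3, 4, and 5 (prior 1/5 each): box 1 is the lowest-numbered option available, probability 1; weight (1/5)·1 = 1/5 each.
The weights sum to 4/5.
So P(the gold coin in box 4 | the host opened box 1) = (1/5) / (4/5) = 1/4.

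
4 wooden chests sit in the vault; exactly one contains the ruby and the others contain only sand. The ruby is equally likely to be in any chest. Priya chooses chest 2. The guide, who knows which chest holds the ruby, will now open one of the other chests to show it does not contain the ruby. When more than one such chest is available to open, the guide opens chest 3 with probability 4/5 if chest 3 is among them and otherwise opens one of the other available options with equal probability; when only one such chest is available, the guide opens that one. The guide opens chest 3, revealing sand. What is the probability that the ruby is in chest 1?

Apply Bayes' rule, conditioning on where the ruby actually is.
If it is in any of chests 1, 2, and 4 (prior 1/4 each): chest 3 is available, opened with probability 4/5; weight (1/4)·(4/5) = 1/5 each.
If it is in chest 3 (prior 1/4): the guide opened chest 3, so this case is ruled out; weight (1/4)·0 = 0.
The weights sum to 3/5.
So P(the ruby in chest 1 | the guide opened chest 3) = (1/5) / (3/5) = 1/3.

1/3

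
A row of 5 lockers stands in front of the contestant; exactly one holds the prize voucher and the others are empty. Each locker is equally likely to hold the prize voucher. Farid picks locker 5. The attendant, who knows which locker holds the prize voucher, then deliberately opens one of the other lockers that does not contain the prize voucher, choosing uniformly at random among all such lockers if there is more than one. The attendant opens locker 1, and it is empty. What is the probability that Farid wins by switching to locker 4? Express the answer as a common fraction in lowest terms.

Consider each possible location of the prize voucher in turn.
If it is in locker 1 (prior 1/5): the attendant opened locker 1, so this case is ruled out; weight (1/5)·0 = 0.
If it is in any of lockers 2, 3, and 4 (prior 1/5 each): the attendant has 3 equally likely choices, so probability 1/3; weight (1/5)·(1/3) = 1/15 each.
If it is in locker 5 (prior 1/5): the attendant has 4 equally likely choices, so probability 1/4; weight (1/5)·(1/4) = 1/20.
The weights sum to 1/4.
So P(the prize voucher in locker 4 | the attendant opened locker 1) = (1/15) / (1/4) = 4/15.

4/15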